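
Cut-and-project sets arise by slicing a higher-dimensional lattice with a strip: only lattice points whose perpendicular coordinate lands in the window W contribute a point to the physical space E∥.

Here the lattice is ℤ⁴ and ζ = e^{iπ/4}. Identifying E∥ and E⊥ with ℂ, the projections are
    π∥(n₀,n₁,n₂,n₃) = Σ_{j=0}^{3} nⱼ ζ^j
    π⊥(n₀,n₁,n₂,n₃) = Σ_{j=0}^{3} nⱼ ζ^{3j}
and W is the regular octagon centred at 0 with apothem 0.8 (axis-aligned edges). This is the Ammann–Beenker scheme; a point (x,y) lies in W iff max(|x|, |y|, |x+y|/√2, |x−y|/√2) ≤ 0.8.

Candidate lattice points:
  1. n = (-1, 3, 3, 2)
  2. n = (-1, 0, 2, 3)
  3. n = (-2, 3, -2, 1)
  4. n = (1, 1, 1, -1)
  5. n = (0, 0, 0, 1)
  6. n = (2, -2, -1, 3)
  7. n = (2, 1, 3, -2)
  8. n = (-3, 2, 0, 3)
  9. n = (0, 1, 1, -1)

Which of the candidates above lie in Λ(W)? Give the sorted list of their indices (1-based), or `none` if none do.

With ζ = e^{iπ/4} the internal vectors are ζ^0,ζ^3,ζ^6,ζ^9.
candidate 1: n = (-1, 3, 3, 2) → π⊥ ≈ (-1.70711, +0.53553); max(|x|,|y|,|x±y|/√2) = 1.70711 > 0.8 ⇒ ∉ W
candidate 2: n = (-1, 0, 2, 3) → π⊥ ≈ (+1.12132, +0.12132); max(|x|,|y|,|x±y|/√2) = 1.12132 > 0.8 ⇒ ∉ W
candidate 3: n = (-2, 3, -2, 1) → π⊥ ≈ (-3.41421, +4.82843); max(|x|,|y|,|x±y|/√2) = 5.82843 > 0.8 ⇒ ∉ W
candidate 4: n = (1, 1, 1, -1) → π⊥ ≈ (-0.41421, -1.00000); max(|x|,|y|,|x±y|/√2) = 1.00000 > 0.8 ⇒ ∉ W
candidate 5: n = (0, 0, 0, 1) → π⊥ ≈ (+0.70711, +0.70711); max(|x|,|y|,|x±y|/√2) = 1.00000 > 0.8 ⇒ ∉ W
candidate 6: n = (2, -2, -1, 3) → π⊥ ≈ (+5.53553, +1.70711); max(|x|,|y|,|x±y|/√2) = 5.53553 > 0.8 ⇒ ∉ W
candidate 7: n = (2, 1, 3, -2) → π⊥ ≈ (-0.12132, -3.70711); max(|x|,|y|,|x±y|/√2) = 3.70711 > 0.8 ⇒ ∉ W
candidate 8: n = (-3, 2, 0, 3) → π⊥ ≈ (-2.29289, +3.53553); max(|x|,|y|,|x±y|/√2) = 4.12132 > 0.8 ⇒ ∉ W
candidate 9: n = (0, 1, 1, -1) → π⊥ ≈ (-1.41421, -1.00000); max(|x|,|y|,|x±y|/√2) = 1.70711 > 0.8 ⇒ ∉ W

none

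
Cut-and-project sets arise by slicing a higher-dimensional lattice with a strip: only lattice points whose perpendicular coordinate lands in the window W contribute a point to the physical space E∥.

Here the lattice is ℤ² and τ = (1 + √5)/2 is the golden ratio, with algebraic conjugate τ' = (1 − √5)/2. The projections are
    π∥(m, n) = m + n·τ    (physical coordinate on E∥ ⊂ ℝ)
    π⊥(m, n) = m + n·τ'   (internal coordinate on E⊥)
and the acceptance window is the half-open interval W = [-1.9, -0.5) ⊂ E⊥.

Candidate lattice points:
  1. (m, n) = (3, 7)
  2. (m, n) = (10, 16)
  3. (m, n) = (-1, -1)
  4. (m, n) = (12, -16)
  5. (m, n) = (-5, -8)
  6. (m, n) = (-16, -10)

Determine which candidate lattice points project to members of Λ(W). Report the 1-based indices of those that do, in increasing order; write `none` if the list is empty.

1

Compute τ' = (1−√5)/2 = -0.61803, so π⊥(m,n) = m -0.61803·n.
candidate 1: (m,n)=(3,7) → π∥ = 3+7·τ ≈ 14.32624, π⊥ = 3+7·τ' ≈ -1.32624 ∈ [-1.9, -0.5) ⇒ IN Λ
candidate 2: (m,n)=(10,16) → π∥ = 10+16·τ ≈ 35.88854, π⊥ = 10+16·τ' ≈ 0.11146 ∉ [-1.9, -0.5) ⇒ out
candidate 3: (m,n)=(-1,-1) → π∥ = -1-1·τ ≈ -2.61803, π⊥ = -1-1·τ' ≈ -0.38197 ∉ [-1.9, -0.5) ⇒ out
candidate 4: (m,n)=(12,-16) → π∥ = 12-16·τ ≈ -13.88854, π⊥ = 12-16·τ' ≈ 21.88854 ∉ [-1.9, -0.5) ⇒ out
candidate 5: (m,n)=(-5,-8) → π∥ = -5-8·τ ≈ -17.94427, π⊥ = -5-8·τ' ≈ -0.05573 ∉ [-1.9, -0.5) ⇒ out
candidate 6: (m,n)=(-16,-10) → π∥ = -16-10·τ ≈ -32.18034, π⊥ = -16-10·τ' ≈ -9.81966 ∉ [-1.9, -0.5) ⇒ out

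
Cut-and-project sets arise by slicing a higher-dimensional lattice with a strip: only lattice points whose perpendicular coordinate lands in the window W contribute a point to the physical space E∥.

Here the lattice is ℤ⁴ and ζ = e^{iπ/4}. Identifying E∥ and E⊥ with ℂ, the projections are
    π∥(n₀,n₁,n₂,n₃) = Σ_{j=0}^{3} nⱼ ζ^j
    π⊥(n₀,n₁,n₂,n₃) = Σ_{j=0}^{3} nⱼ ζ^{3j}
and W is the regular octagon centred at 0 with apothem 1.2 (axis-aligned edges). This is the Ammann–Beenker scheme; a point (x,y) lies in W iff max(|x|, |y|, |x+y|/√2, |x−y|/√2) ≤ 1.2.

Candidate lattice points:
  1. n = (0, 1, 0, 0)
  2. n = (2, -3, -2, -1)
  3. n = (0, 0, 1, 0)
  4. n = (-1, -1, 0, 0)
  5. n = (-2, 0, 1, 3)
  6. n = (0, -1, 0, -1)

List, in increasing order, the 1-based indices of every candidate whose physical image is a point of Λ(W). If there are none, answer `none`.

With ζ = e^{iπ/4} the internal vectors are ζ^0,ζ^3,ζ^6,ζ^9.
#1 (0, 1, 0, 0): internal (-0.7071, 0.7071); octagon support 1.0000 vs apothem 1.2 → ∈ W
#2 (2, -3, -2, -1): internal (3.4142, -0.8284); octagon support 3.4142 vs apothem 1.2 → ∉ W
#3 (0, 0, 1, 0): internal (0.0000, -1.0000); octagon support 1.0000 vs apothem 1.2 → ∈ W
#4 (-1, -1, 0, 0): internal (-0.2929, -0.7071); octagon support 0.7071 vs apothem 1.2 → ∈ W
#5 (-2, 0, 1, 3): internal (0.1213, 1.1213); octagon support 1.1213 vs apothem 1.2 → ∈ W
#6 (0, -1, 0, -1): internal (0.0000, -1.4142); octagon support 1.4142 vs apothem 1.2 → ∉ W

1, 3, 4, 5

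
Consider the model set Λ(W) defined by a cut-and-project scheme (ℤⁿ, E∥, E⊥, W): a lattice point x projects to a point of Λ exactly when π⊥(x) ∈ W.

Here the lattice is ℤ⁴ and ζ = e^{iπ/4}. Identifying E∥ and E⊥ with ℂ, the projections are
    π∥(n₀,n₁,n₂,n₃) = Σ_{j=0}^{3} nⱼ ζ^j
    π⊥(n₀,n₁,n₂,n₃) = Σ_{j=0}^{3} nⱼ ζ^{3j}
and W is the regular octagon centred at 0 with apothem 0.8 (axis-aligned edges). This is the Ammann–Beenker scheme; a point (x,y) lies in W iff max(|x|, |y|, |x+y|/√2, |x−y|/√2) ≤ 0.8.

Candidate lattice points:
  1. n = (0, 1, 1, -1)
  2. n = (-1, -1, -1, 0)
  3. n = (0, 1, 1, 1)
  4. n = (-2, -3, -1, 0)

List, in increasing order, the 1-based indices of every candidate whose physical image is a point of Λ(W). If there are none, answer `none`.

π⊥(n) = n₀ + n₁ζ³ + n₂ζ⁶ + n₃ζ⁹ where ζ = e^{iπ/4}.
#1 (0, 1, 1, -1): internal (-1.41421, -1.00000); octagon support 1.70711 vs apothem 0.8 → ∉ W
#2 (-1, -1, -1, 0): internal (-0.29289, 0.29289); octagon support 0.41421 vs apothem 0.8 → ∈ W
#3 (0, 1, 1, 1): internal (0.00000, 0.41421); octagon support 0.41421 vs apothem 0.8 → ∈ W
#4 (-2, -3, -1, 0): internal (0.12132, -1.12132); octagon support 1.12132 vs apothem 0.8 → ∉ W

2, 3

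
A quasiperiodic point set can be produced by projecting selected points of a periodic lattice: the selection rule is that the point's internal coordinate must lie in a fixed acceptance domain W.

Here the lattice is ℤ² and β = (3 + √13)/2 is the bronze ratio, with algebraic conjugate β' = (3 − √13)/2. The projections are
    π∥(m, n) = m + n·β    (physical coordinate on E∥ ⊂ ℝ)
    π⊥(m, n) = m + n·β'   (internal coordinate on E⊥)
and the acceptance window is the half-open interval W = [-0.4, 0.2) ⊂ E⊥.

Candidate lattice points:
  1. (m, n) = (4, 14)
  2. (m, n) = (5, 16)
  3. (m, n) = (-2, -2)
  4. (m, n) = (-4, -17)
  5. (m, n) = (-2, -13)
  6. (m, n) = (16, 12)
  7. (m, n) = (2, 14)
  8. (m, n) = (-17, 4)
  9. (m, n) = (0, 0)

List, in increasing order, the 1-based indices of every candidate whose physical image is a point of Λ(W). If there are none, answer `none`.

Compute β' = (3−√13)/2 = -0.3028, so π⊥(m,n) = m -0.3028·n.
#1 (4,14): internal coord 4 + (14)·β' = -0.2389; -0.2389 ∈ [-0.4, 0.2) → IN Λ
#2 (5,16): internal coord 5 + (16)·β' = +0.1556; +0.1556 ∈ [-0.4, 0.2) → IN Λ
#3 (-2,-2): internal coord -2 + (-2)·β' = -1.3944; -1.3944 ∉ [-0.4, 0.2) → out
#4 (-4,-17): internal coord -4 + (-17)·β' = +1.1472; +1.1472 ∉ [-0.4, 0.2) → out
#5 (-2,-13): internal coord -2 + (-13)·β' = +1.9361; +1.9361 ∉ [-0.4, 0.2) → out
#6 (16,12): internal coord 16 + (12)·β' = +12.3667; +12.3667 ∉ [-0.4, 0.2) → out
#7 (2,14): internal coord 2 + (14)·β' = -2.2389; -2.2389 ∉ [-0.4, 0.2) → out
#8 (-17,4): internal coord -17 + (4)·β' = -18.2111; -18.2111 ∉ [-0.4, 0.2) → out
#9 (0,0): internal coord 0 + (0)·β' = +0.0000; +0.0000 ∈ [-0.4, 0.2) → IN Λ

1, 2, 9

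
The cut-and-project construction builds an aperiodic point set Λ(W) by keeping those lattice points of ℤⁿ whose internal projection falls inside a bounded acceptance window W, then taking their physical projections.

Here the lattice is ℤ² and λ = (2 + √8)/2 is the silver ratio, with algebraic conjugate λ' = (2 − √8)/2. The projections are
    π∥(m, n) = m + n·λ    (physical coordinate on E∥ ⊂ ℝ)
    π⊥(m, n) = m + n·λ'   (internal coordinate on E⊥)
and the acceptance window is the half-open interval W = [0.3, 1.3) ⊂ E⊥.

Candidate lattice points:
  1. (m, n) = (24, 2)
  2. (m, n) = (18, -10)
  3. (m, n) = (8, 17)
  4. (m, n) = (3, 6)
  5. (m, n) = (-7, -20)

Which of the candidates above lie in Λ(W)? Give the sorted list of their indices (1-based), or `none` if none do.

Numerically λ ≈ 2.4142 and λ' = −1/λ ≈ -0.4142.
#1 (24,2): internal coord 24 + (2)·λ' = +23.1716; +23.1716 ∉ [0.3, 1.3) → out
#2 (18,-10): internal coord 18 + (-10)·λ' = +22.1421; +22.1421 ∉ [0.3, 1.3) → out
#3 (8,17): internal coord 8 + (17)·λ' = +0.9584; +0.9584 ∈ [0.3, 1.3) → IN Λ
#4 (3,6): internal coord 3 + (6)·λ' = +0.5147; +0.5147 ∈ [0.3, 1.3) → IN Λ
#5 (-7,-20): internal coord -7 + (-20)·λ' = +1.2843; +1.2843 ∈ [0.3, 1.3) → IN Λ

3, 4, 5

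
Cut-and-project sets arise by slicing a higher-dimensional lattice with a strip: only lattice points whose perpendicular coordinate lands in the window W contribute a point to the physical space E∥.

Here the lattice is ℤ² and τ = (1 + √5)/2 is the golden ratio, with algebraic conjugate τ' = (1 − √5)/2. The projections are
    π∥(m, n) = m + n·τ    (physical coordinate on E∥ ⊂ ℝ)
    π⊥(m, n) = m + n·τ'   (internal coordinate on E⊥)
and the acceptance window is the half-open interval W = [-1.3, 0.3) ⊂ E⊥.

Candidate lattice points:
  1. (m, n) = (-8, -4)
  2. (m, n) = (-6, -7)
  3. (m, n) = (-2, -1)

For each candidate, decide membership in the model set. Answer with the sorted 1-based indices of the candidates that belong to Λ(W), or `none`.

Numerically τ ≈ 1.6180 and τ' = −1/τ ≈ -0.6180.
#1 (-8,-4): internal coord -8 + (-4)·τ' = -5.5279; -5.5279 ∉ [-1.3, 0.3) → out
#2 (-6,-7): internal coord -6 + (-7)·τ' = -1.6738; -1.6738 ∉ [-1.3, 0.3) → out
#3 (-2,-1): internal coord -2 + (-1)·τ' = -1.3820; -1.3820 ∉ [-1.3, 0.3) → out

none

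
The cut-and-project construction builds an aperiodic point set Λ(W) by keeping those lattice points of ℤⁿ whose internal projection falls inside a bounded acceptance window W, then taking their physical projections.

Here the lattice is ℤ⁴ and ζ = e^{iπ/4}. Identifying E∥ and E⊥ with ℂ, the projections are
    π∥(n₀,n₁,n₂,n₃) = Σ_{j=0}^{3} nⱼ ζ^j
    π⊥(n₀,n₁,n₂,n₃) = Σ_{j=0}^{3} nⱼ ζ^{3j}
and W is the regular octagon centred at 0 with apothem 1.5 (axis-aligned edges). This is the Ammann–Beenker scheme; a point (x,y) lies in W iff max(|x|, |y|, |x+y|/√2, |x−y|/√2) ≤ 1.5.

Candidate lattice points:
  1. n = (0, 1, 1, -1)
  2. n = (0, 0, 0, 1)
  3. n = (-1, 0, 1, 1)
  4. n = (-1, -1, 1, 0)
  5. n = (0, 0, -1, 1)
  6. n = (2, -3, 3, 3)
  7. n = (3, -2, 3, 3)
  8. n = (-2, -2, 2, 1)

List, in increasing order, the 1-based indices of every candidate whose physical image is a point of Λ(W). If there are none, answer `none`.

2, 3

π⊥(n) = n₀ + n₁ζ³ + n₂ζ⁶ + n₃ζ⁹ where ζ = e^{iπ/4}.
#1 (0, 1, 1, -1): internal (-1.4142, -1.0000); octagon support 1.7071 vs apothem 1.5 → ∉ W
#2 (0, 0, 0, 1): internal (0.7071, 0.7071); octagon support 1.0000 vs apothem 1.5 → ∈ W
#3 (-1, 0, 1, 1): internal (-0.2929, -0.2929); octagon support 0.4142 vs apothem 1.5 → ∈ W
#4 (-1, -1, 1, 0): internal (-0.2929, -1.7071); octagon support 1.7071 vs apothem 1.5 → ∉ W
#5 (0, 0, -1, 1): internal (0.7071, 1.7071); octagon support 1.7071 vs apothem 1.5 → ∉ W
#6 (2, -3, 3, 3): internal (6.2426, -3.0000); octagon support 6.5355 vs apothem 1.5 → ∉ W
#7 (3, -2, 3, 3): internal (6.5355, -2.2929); octagon support 6.5355 vs apothem 1.5 → ∉ W
#8 (-2, -2, 2, 1): internal (0.1213, -2.7071); octagon support 2.7071 vs apothem 1.5 → ∉ W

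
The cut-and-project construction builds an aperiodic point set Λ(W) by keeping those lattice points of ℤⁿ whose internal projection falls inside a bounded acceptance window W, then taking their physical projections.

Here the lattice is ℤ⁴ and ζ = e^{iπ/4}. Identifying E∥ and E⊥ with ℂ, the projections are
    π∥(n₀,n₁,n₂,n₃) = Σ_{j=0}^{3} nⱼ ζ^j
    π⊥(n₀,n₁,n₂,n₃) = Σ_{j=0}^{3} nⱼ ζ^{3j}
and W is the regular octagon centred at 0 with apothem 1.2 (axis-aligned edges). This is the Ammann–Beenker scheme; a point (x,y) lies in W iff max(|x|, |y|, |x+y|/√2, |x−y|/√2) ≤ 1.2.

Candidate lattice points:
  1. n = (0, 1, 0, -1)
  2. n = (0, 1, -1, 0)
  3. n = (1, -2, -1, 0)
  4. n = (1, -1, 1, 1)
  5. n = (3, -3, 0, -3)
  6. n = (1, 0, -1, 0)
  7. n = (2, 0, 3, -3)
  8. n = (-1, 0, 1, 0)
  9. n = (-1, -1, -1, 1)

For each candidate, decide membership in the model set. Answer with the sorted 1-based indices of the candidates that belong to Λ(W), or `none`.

π⊥(n) = n₀ + n₁ζ³ + n₂ζ⁶ + n₃ζ⁹ where ζ = e^{iπ/4}.
candidate 1: n = (0, 1, 0, -1) → π⊥ ≈ (-1.414214, +0.000000); max(|x|,|y|,|x±y|/√2) = 1.414214 > 1.2 ⇒ ∉ W
candidate 2: n = (0, 1, -1, 0) → π⊥ ≈ (-0.707107, +1.707107); max(|x|,|y|,|x±y|/√2) = 1.707107 > 1.2 ⇒ ∉ W
candidate 3: n = (1, -2, -1, 0) → π⊥ ≈ (+2.414214, -0.414214); max(|x|,|y|,|x±y|/√2) = 2.414214 > 1.2 ⇒ ∉ W
candidate 4: n = (1, -1, 1, 1) → π⊥ ≈ (+2.414214, -1.000000); max(|x|,|y|,|x±y|/√2) = 2.414214 > 1.2 ⇒ ∉ W
candidate 5: n = (3, -3, 0, -3) → π⊥ ≈ (+3.000000, -4.242641); max(|x|,|y|,|x±y|/√2) = 5.121320 > 1.2 ⇒ ∉ W
candidate 6: n = (1, 0, -1, 0) → π⊥ ≈ (+1.000000, +1.000000); max(|x|,|y|,|x±y|/√2) = 1.414214 > 1.2 ⇒ ∉ W
candidate 7: n = (2, 0, 3, -3) → π⊥ ≈ (-0.121320, -5.121320); max(|x|,|y|,|x±y|/√2) = 5.121320 > 1.2 ⇒ ∉ W
candidate 8: n = (-1, 0, 1, 0) → π⊥ ≈ (-1.000000, -1.000000); max(|x|,|y|,|x±y|/√2) = 1.414214 > 1.2 ⇒ ∉ W
candidate 9: n = (-1, -1, -1, 1) → π⊥ ≈ (+0.414214, +1.000000); max(|x|,|y|,|x±y|/√2) = 1.000000 ≤ 1.2 ⇒ ∈ W

9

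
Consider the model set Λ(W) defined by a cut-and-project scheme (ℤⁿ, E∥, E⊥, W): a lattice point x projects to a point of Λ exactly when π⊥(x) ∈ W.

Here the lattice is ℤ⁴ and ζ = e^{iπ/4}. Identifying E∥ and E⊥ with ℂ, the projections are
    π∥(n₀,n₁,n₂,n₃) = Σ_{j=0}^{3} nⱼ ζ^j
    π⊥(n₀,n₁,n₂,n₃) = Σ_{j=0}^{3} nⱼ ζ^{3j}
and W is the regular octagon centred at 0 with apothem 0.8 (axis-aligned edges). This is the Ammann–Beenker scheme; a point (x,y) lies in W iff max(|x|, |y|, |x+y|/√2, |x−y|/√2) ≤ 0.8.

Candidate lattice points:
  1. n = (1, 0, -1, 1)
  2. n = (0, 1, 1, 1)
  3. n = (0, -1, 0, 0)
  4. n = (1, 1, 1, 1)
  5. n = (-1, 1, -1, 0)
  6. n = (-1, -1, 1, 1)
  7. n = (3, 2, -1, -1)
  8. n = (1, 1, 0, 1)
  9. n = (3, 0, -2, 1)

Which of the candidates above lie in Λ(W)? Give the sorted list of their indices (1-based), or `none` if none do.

2

Internal map: ζ^{3j} for j=0..3 gives (1,0), (−√2/2,√2/2), (0,−1), (√2/2,√2/2).
candidate 1: n = (1, 0, -1, 1) → π⊥ ≈ (+1.7071, +1.7071); max(|x|,|y|,|x±y|/√2) = 2.4142 > 0.8 ⇒ ∉ W
candidate 2: n = (0, 1, 1, 1) → π⊥ ≈ (+0.0000, +0.4142); max(|x|,|y|,|x±y|/√2) = 0.4142 ≤ 0.8 ⇒ ∈ W
candidate 3: n = (0, -1, 0, 0) → π⊥ ≈ (+0.7071, -0.7071); max(|x|,|y|,|x±y|/√2) = 1.0000 > 0.8 ⇒ ∉ W
candidate 4: n = (1, 1, 1, 1) → π⊥ ≈ (+1.0000, +0.4142); max(|x|,|y|,|x±y|/√2) = 1.0000 > 0.8 ⇒ ∉ W
candidate 5: n = (-1, 1, -1, 0) → π⊥ ≈ (-1.7071, +1.7071); max(|x|,|y|,|x±y|/√2) = 2.4142 > 0.8 ⇒ ∉ W
candidate 6: n = (-1, -1, 1, 1) → π⊥ ≈ (+0.4142, -1.0000); max(|x|,|y|,|x±y|/√2) = 1.0000 > 0.8 ⇒ ∉ W
candidate 7: n = (3, 2, -1, -1) → π⊥ ≈ (+0.8787, +1.7071); max(|x|,|y|,|x±y|/√2) = 1.8284 > 0.8 ⇒ ∉ W
candidate 8: n = (1, 1, 0, 1) → π⊥ ≈ (+1.0000, +1.4142); max(|x|,|y|,|x±y|/√2) = 1.7071 > 0.8 ⇒ ∉ W
candidate 9: n = (3, 0, -2, 1) → π⊥ ≈ (+3.7071, +2.7071); max(|x|,|y|,|x±y|/√2) = 4.5355 > 0.8 ⇒ ∉ W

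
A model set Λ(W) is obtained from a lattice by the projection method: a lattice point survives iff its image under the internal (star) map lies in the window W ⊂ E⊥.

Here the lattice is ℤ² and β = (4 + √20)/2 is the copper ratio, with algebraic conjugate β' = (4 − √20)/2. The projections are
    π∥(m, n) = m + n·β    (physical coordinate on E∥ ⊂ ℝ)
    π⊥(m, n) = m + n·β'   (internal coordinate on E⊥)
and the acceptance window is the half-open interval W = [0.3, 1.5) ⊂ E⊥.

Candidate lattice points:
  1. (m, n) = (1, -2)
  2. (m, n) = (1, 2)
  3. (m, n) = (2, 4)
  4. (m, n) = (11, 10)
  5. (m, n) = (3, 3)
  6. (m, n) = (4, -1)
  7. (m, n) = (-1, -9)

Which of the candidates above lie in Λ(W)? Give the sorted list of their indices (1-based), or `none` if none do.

β' = (4−√20)/2 ≈ -0.23607.
#1 (1,-2): internal coord 1 + (-2)·β' = +1.47214; +1.47214 ∈ [0.3, 1.5) → IN Λ
#2 (1,2): internal coord 1 + (2)·β' = +0.52786; +0.52786 ∈ [0.3, 1.5) → IN Λ
#3 (2,4): internal coord 2 + (4)·β' = +1.05573; +1.05573 ∈ [0.3, 1.5) → IN Λ
#4 (11,10): internal coord 11 + (10)·β' = +8.63932; +8.63932 ∉ [0.3, 1.5) → out
#5 (3,3): internal coord 3 + (3)·β' = +2.29180; +2.29180 ∉ [0.3, 1.5) → out
#6 (4,-1): internal coord 4 + (-1)·β' = +4.23607; +4.23607 ∉ [0.3, 1.5) → out
#7 (-1,-9): internal coord -1 + (-9)·β' = +1.12461; +1.12461 ∈ [0.3, 1.5) → IN Λ

1, 2, 3, 7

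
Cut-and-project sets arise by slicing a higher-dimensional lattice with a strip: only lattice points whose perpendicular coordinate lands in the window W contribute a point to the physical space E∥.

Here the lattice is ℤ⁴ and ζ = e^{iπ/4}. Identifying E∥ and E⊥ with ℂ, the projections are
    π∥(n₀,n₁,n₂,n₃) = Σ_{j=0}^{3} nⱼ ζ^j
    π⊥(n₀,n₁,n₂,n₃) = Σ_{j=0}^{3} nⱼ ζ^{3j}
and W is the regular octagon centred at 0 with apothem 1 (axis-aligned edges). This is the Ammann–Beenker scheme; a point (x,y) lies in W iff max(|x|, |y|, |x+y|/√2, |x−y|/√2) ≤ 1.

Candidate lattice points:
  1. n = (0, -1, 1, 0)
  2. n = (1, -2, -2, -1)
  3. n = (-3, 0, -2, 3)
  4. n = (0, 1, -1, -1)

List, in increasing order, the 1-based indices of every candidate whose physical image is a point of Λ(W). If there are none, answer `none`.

Internal map: ζ^{3j} for j=0..3 gives (1,0), (−√2/2,√2/2), (0,−1), (√2/2,√2/2).
#1 (0, -1, 1, 0): internal (0.70711, -1.70711); octagon support 1.70711 vs apothem 1 → ∉ W
#2 (1, -2, -2, -1): internal (1.70711, -0.12132); octagon support 1.70711 vs apothem 1 → ∉ W
#3 (-3, 0, -2, 3): internal (-0.87868, 4.12132); octagon support 4.12132 vs apothem 1 → ∉ W
#4 (0, 1, -1, -1): internal (-1.41421, 1.00000); octagon support 1.70711 vs apothem 1 → ∉ W

none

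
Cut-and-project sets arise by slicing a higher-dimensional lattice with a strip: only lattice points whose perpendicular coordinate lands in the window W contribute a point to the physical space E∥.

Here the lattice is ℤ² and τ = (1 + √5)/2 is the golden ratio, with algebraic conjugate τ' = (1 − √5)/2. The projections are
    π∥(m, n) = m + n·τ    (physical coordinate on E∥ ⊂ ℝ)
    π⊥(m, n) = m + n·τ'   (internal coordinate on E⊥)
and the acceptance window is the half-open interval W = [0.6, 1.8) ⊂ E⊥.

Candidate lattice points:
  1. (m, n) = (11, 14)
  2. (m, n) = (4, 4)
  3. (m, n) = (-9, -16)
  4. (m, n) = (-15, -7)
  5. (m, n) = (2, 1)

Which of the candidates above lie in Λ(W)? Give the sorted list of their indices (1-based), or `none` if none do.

2, 3, 5

τ' = (1−√5)/2 ≈ -0.6180.
#1 (11,14): internal coord 11 + (14)·τ' = +2.3475; +2.3475 ∉ [0.6, 1.8) → out
#2 (4,4): internal coord 4 + (4)·τ' = +1.5279; +1.5279 ∈ [0.6, 1.8) → IN Λ
#3 (-9,-16): internal coord -9 + (-16)·τ' = +0.8885; +0.8885 ∈ [0.6, 1.8) → IN Λ
#4 (-15,-7): internal coord -15 + (-7)·τ' = -10.6738; -10.6738 ∉ [0.6, 1.8) → out
#5 (2,1): internal coord 2 + (1)·τ' = +1.3820; +1.3820 ∈ [0.6, 1.8) → IN Λ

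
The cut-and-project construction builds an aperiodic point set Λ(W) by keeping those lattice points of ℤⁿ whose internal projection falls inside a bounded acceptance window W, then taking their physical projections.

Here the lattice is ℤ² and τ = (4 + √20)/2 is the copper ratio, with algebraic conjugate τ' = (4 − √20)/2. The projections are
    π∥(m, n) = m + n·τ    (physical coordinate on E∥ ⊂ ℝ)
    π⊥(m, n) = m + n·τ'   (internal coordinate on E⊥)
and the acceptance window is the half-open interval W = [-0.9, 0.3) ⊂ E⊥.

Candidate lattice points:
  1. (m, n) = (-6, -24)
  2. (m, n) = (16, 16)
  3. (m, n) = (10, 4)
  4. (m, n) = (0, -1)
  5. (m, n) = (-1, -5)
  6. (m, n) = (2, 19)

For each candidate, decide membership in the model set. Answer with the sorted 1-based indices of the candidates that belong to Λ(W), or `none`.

1, 4, 5

Compute τ' = (4−√20)/2 = -0.236068, so π⊥(m,n) = m -0.236068·n.
#1 (-6,-24): internal coord -6 + (-24)·τ' = -0.334369; -0.334369 ∈ [-0.9, 0.3) → IN Λ
#2 (16,16): internal coord 16 + (16)·τ' = +12.222912; +12.222912 ∉ [-0.9, 0.3) → out
#3 (10,4): internal coord 10 + (4)·τ' = +9.055728; +9.055728 ∉ [-0.9, 0.3) → out
#4 (0,-1): internal coord 0 + (-1)·τ' = +0.236068; +0.236068 ∈ [-0.9, 0.3) → IN Λ
#5 (-1,-5): internal coord -1 + (-5)·τ' = +0.180340; +0.180340 ∈ [-0.9, 0.3) → IN Λ
#6 (2,19): internal coord 2 + (19)·τ' = -2.485292; -2.485292 ∉ [-0.9, 0.3) → out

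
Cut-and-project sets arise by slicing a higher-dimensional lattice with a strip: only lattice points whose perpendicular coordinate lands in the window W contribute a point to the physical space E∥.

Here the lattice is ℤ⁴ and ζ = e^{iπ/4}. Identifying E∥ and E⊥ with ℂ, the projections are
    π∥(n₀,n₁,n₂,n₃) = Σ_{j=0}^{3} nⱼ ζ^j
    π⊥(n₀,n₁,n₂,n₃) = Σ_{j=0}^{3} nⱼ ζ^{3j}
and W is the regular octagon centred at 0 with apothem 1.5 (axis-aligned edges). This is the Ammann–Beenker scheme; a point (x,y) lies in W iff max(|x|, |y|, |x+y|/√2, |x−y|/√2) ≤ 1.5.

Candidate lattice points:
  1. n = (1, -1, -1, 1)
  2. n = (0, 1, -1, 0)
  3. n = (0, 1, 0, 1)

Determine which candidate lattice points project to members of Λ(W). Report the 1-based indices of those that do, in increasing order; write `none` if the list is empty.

3

Internal map: ζ^{3j} for j=0..3 gives (1,0), (−√2/2,√2/2), (0,−1), (√2/2,√2/2).
#1 (1, -1, -1, 1): internal (2.41421, 1.00000); octagon support 2.41421 vs apothem 1.5 → ∉ W
#2 (0, 1, -1, 0): internal (-0.70711, 1.70711); octagon support 1.70711 vs apothem 1.5 → ∉ W
#3 (0, 1, 0, 1): internal (0.00000, 1.41421); octagon support 1.41421 vs apothem 1.5 → ∈ W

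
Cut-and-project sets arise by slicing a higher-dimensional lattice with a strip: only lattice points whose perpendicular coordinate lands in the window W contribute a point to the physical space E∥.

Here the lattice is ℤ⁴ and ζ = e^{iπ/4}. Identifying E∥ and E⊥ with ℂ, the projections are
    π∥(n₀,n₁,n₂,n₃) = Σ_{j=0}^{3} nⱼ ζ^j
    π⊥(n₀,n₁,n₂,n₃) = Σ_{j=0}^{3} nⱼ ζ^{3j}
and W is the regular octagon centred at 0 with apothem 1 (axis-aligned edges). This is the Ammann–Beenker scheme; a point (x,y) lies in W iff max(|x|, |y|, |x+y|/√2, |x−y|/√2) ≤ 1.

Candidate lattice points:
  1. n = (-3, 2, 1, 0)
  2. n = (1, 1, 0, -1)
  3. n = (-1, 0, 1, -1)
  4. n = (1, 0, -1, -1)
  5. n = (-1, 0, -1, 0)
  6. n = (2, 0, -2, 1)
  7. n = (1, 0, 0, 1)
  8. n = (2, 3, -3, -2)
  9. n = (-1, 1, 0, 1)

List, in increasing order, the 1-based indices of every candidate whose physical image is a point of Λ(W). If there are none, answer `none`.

Internal map: ζ^{3j} for j=0..3 gives (1,0), (−√2/2,√2/2), (0,−1), (√2/2,√2/2).
#1 (-3, 2, 1, 0): internal (-4.414214, 0.414214); octagon support 4.414214 vs apothem 1 → ∉ W
#2 (1, 1, 0, -1): internal (-0.414214, 0.000000); octagon support 0.414214 vs apothem 1 → ∈ W
#3 (-1, 0, 1, -1): internal (-1.707107, -1.707107); octagon support 2.414214 vs apothem 1 → ∉ W
#4 (1, 0, -1, -1): internal (0.292893, 0.292893); octagon support 0.414214 vs apothem 1 → ∈ W
#5 (-1, 0, -1, 0): internal (-1.000000, 1.000000); octagon support 1.414214 vs apothem 1 → ∉ W
#6 (2, 0, -2, 1): internal (2.707107, 2.707107); octagon support 3.828427 vs apothem 1 → ∉ W
#7 (1, 0, 0, 1): internal (1.707107, 0.707107); octagon support 1.707107 vs apothem 1 → ∉ W
#8 (2, 3, -3, -2): internal (-1.535534, 3.707107); octagon support 3.707107 vs apothem 1 → ∉ W
#9 (-1, 1, 0, 1): internal (-1.000000, 1.414214); octagon support 1.707107 vs apothem 1 → ∉ W

2, 4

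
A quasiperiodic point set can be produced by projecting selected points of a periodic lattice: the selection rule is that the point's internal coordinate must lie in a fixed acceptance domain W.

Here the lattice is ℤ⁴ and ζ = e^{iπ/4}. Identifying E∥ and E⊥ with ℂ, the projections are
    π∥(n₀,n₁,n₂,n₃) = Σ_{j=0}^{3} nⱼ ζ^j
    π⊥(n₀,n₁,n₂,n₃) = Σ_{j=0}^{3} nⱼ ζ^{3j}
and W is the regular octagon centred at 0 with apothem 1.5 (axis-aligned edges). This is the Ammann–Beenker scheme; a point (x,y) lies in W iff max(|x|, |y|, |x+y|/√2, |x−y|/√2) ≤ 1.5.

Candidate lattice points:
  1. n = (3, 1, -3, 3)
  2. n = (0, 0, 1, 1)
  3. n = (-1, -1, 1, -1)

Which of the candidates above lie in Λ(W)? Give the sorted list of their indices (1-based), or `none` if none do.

2

With ζ = e^{iπ/4} the internal vectors are ζ^0,ζ^3,ζ^6,ζ^9.
#1 (3, 1, -3, 3): internal (4.414214, 5.828427); octagon support 7.242641 vs apothem 1.5 → ∉ W
#2 (0, 0, 1, 1): internal (0.707107, -0.292893); octagon support 0.707107 vs apothem 1.5 → ∈ W
#3 (-1, -1, 1, -1): internal (-1.000000, -2.414214); octagon support 2.414214 vs apothem 1.5 → ∉ W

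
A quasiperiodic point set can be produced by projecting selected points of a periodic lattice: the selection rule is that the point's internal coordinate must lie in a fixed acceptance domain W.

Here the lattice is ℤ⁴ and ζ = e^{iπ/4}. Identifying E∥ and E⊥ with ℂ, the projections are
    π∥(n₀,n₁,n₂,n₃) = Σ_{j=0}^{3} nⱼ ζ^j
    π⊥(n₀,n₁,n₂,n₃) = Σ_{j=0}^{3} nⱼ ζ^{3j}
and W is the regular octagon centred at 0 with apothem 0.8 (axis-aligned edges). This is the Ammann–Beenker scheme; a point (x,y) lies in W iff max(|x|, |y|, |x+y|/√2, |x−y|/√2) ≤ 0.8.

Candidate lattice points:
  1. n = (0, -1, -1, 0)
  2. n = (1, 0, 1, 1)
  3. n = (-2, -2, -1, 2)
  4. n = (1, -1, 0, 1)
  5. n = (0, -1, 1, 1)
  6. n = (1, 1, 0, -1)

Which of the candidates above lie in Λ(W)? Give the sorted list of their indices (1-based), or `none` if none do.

With ζ = e^{iπ/4} the internal vectors are ζ^0,ζ^3,ζ^6,ζ^9.
#1 (0, -1, -1, 0): internal (0.707107, 0.292893); octagon support 0.707107 vs apothem 0.8 → ∈ W
#2 (1, 0, 1, 1): internal (1.707107, -0.292893); octagon support 1.707107 vs apothem 0.8 → ∉ W
#3 (-2, -2, -1, 2): internal (0.828427, 1.000000); octagon support 1.292893 vs apothem 0.8 → ∉ W
#4 (1, -1, 0, 1): internal (2.414214, 0.000000); octagon support 2.414214 vs apothem 0.8 → ∉ W
#5 (0, -1, 1, 1): internal (1.414214, -1.000000); octagon support 1.707107 vs apothem 0.8 → ∉ W
#6 (1, 1, 0, -1): internal (-0.414214, 0.000000); octagon support 0.414214 vs apothem 0.8 → ∈ W

1, 6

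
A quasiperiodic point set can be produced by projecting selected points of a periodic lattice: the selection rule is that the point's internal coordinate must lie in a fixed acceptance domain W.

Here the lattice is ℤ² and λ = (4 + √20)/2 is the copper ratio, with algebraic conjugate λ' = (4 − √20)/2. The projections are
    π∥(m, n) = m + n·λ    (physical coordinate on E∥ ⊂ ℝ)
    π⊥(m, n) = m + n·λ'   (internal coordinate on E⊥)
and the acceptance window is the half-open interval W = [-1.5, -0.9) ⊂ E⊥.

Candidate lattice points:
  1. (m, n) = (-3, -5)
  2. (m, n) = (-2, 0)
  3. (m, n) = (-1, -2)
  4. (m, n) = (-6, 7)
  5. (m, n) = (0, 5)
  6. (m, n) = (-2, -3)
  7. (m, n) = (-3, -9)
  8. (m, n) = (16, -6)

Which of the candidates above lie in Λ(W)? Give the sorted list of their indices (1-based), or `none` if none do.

Numerically λ ≈ 4.236068 and λ' = −1/λ ≈ -0.236068.
candidate 1: (m,n)=(-3,-5) → π∥ = -3-5·λ ≈ -24.180340, π⊥ = -3-5·λ' ≈ -1.819660 ∉ [-1.5, -0.9) ⇒ out
candidate 2: (m,n)=(-2,0) → π∥ = -2+0·λ ≈ -2.000000, π⊥ = -2+0·λ' ≈ -2.000000 ∉ [-1.5, -0.9) ⇒ out
candidate 3: (m,n)=(-1,-2) → π∥ = -1-2·λ ≈ -9.472136, π⊥ = -1-2·λ' ≈ -0.527864 ∉ [-1.5, -0.9) ⇒ out
candidate 4: (m,n)=(-6,7) → π∥ = -6+7·λ ≈ 23.652476, π⊥ = -6+7·λ' ≈ -7.652476 ∉ [-1.5, -0.9) ⇒ out
candidate 5: (m,n)=(0,5) → π∥ = 0+5·λ ≈ 21.180340, π⊥ = 0+5·λ' ≈ -1.180340 ∈ [-1.5, -0.9) ⇒ IN Λ
candidate 6: (m,n)=(-2,-3) → π∥ = -2-3·λ ≈ -14.708204, π⊥ = -2-3·λ' ≈ -1.291796 ∈ [-1.5, -0.9) ⇒ IN Λ
candidate 7: (m,n)=(-3,-9) → π∥ = -3-9·λ ≈ -41.124612, π⊥ = -3-9·λ' ≈ -0.875388 ∉ [-1.5, -0.9) ⇒ out
candidate 8: (m,n)=(16,-6) → π∥ = 16-6·λ ≈ -9.416408, π⊥ = 16-6·λ' ≈ 17.416408 ∉ [-1.5, -0.9) ⇒ out

5, 6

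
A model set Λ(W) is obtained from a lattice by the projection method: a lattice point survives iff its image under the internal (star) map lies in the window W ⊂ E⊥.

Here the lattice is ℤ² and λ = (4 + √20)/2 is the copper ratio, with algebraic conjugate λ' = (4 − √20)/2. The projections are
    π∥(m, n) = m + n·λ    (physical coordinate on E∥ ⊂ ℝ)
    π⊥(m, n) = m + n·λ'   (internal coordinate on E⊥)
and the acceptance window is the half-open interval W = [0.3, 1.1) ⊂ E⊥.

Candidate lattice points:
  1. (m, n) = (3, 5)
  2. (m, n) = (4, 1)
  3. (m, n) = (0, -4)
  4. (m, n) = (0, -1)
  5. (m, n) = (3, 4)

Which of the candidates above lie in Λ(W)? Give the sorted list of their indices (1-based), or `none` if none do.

Numerically λ ≈ 4.23607 and λ' = −1/λ ≈ -0.23607.
[1] lift (3,5): star map gives 1.81966; window check 0.3 ≤ 1.81966 < 1.1 is false → out
[2] lift (4,1): star map gives 3.76393; window check 0.3 ≤ 3.76393 < 1.1 is false → out
[3] lift (0,-4): star map gives 0.94427; window check 0.3 ≤ 0.94427 < 1.1 is true → IN Λ
[4] lift (0,-1): star map gives 0.23607; window check 0.3 ≤ 0.23607 < 1.1 is false → out
[5] lift (3,4): star map gives 2.05573; window check 0.3 ≤ 2.05573 < 1.1 is false → out

3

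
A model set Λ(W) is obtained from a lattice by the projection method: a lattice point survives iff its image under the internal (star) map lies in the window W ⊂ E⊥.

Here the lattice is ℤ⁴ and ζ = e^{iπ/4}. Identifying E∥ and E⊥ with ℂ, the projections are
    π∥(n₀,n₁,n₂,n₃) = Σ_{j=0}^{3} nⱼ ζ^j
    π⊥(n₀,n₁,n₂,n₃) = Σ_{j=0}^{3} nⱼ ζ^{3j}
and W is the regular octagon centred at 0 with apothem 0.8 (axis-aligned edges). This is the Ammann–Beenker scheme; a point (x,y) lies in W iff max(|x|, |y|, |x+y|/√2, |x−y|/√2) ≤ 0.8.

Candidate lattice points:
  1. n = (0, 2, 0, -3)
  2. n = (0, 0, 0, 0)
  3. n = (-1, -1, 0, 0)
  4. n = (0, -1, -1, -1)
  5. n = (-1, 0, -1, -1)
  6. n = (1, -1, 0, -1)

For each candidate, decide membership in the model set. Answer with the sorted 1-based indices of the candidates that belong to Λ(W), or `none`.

2, 3, 4

With ζ = e^{iπ/4} the internal vectors are ζ^0,ζ^3,ζ^6,ζ^9.
candidate 1: n = (0, 2, 0, -3) → π⊥ ≈ (-3.53553, -0.70711); max(|x|,|y|,|x±y|/√2) = 3.53553 > 0.8 ⇒ ∉ W
candidate 2: n = (0, 0, 0, 0) → π⊥ ≈ (+0.00000, +0.00000); max(|x|,|y|,|x±y|/√2) = 0.00000 ≤ 0.8 ⇒ ∈ W
candidate 3: n = (-1, -1, 0, 0) → π⊥ ≈ (-0.29289, -0.70711); max(|x|,|y|,|x±y|/√2) = 0.70711 ≤ 0.8 ⇒ ∈ W
candidate 4: n = (0, -1, -1, -1) → π⊥ ≈ (+0.00000, -0.41421); max(|x|,|y|,|x±y|/√2) = 0.41421 ≤ 0.8 ⇒ ∈ W
candidate 5: n = (-1, 0, -1, -1) → π⊥ ≈ (-1.70711, +0.29289); max(|x|,|y|,|x±y|/√2) = 1.70711 > 0.8 ⇒ ∉ W
candidate 6: n = (1, -1, 0, -1) → π⊥ ≈ (+1.00000, -1.41421); max(|x|,|y|,|x±y|/√2) = 1.70711 > 0.8 ⇒ ∉ W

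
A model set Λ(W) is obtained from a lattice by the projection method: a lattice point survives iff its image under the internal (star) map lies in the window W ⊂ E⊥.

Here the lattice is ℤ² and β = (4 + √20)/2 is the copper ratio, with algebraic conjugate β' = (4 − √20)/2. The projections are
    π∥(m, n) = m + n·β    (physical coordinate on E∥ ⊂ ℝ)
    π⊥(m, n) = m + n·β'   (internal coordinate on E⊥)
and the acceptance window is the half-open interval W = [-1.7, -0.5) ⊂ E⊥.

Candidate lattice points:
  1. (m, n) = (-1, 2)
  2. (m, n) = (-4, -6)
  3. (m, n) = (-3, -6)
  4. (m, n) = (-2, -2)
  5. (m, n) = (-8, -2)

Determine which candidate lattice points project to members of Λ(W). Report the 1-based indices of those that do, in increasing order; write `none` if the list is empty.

1, 3, 4

Compute β' = (4−√20)/2 = -0.236068, so π⊥(m,n) = m -0.236068·n.
[1] lift (-1,2): star map gives -1.472136; window check -1.7 ≤ -1.472136 < -0.5 is true → IN Λ
[2] lift (-4,-6): star map gives -2.583592; window check -1.7 ≤ -2.583592 < -0.5 is false → out
[3] lift (-3,-6): star map gives -1.583592; window check -1.7 ≤ -1.583592 < -0.5 is true → IN Λ
[4] lift (-2,-2): star map gives -1.527864; window check -1.7 ≤ -1.527864 < -0.5 is true → IN Λ
[5] lift (-8,-2): star map gives -7.527864; window check -1.7 ≤ -7.527864 < -0.5 is false → out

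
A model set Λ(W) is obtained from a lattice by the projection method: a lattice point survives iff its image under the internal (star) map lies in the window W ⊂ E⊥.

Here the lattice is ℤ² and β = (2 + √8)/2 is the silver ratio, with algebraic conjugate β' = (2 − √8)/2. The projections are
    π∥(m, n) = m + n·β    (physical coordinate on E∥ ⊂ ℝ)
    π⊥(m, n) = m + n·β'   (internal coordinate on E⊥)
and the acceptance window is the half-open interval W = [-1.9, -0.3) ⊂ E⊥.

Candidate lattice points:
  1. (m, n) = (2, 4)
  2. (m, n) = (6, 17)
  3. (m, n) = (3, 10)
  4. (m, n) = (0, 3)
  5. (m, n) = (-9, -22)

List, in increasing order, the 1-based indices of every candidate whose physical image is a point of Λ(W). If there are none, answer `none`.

Numerically β ≈ 2.4142 and β' = −1/β ≈ -0.4142.
candidate 1: (m,n)=(2,4) → π∥ = 2+4·β ≈ 11.6569, π⊥ = 2+4·β' ≈ 0.3431 ∉ [-1.9, -0.3) ⇒ out
candidate 2: (m,n)=(6,17) → π∥ = 6+17·β ≈ 47.0416, π⊥ = 6+17·β' ≈ -1.0416 ∈ [-1.9, -0.3) ⇒ IN Λ
candidate 3: (m,n)=(3,10) → π∥ = 3+10·β ≈ 27.1421, π⊥ = 3+10·β' ≈ -1.1421 ∈ [-1.9, -0.3) ⇒ IN Λ
candidate 4: (m,n)=(0,3) → π∥ = 0+3·β ≈ 7.2426, π⊥ = 0+3·β' ≈ -1.2426 ∈ [-1.9, -0.3) ⇒ IN Λ
candidate 5: (m,n)=(-9,-22) → π∥ = -9-22·β ≈ -62.1127, π⊥ = -9-22·β' ≈ 0.1127 ∉ [-1.9, -0.3) ⇒ out

2, 3, 4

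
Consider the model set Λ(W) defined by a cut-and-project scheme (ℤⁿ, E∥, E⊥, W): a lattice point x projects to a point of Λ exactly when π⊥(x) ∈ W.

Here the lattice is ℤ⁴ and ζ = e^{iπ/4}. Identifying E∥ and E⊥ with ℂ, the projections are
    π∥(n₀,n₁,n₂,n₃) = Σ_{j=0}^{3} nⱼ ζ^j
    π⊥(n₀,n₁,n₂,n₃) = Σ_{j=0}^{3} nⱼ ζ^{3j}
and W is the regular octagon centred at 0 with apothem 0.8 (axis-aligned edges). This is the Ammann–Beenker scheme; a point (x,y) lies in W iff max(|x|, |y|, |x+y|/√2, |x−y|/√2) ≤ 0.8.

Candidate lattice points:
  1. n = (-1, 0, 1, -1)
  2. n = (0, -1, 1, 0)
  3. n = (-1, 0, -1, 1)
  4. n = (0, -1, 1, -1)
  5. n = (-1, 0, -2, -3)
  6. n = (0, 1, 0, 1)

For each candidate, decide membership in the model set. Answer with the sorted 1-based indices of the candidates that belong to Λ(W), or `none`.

none

π⊥(n) = n₀ + n₁ζ³ + n₂ζ⁶ + n₃ζ⁹ where ζ = e^{iπ/4}.
#1 (-1, 0, 1, -1): internal (-1.7071, -1.7071); octagon support 2.4142 vs apothem 0.8 → ∉ W
#2 (0, -1, 1, 0): internal (0.7071, -1.7071); octagon support 1.7071 vs apothem 0.8 → ∉ W
#3 (-1, 0, -1, 1): internal (-0.2929, 1.7071); octagon support 1.7071 vs apothem 0.8 → ∉ W
#4 (0, -1, 1, -1): internal (0.0000, -2.4142); octagon support 2.4142 vs apothem 0.8 → ∉ W
#5 (-1, 0, -2, -3): internal (-3.1213, -0.1213); octagon support 3.1213 vs apothem 0.8 → ∉ W
#6 (0, 1, 0, 1): internal (0.0000, 1.4142); octagon support 1.4142 vs apothem 0.8 → ∉ W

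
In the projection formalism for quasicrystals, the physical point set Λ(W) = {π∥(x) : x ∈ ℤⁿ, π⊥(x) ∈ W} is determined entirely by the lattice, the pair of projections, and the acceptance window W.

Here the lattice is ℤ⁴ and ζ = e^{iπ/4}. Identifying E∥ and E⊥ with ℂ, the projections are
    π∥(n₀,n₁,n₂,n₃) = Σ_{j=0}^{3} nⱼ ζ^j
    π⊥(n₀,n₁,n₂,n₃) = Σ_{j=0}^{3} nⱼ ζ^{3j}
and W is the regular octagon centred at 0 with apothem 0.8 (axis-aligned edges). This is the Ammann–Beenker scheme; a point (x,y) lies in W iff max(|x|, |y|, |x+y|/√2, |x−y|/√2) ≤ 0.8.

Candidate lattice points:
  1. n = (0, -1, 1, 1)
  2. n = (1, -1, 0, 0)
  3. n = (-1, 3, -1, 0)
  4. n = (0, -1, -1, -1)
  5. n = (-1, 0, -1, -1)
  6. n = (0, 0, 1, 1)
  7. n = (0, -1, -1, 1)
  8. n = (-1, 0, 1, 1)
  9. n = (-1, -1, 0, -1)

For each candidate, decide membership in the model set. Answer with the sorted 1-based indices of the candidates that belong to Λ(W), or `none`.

4, 6, 8

π⊥(n) = n₀ + n₁ζ³ + n₂ζ⁶ + n₃ζ⁹ where ζ = e^{iπ/4}.
#1 (0, -1, 1, 1): internal (1.41421, -1.00000); octagon support 1.70711 vs apothem 0.8 → ∉ W
#2 (1, -1, 0, 0): internal (1.70711, -0.70711); octagon support 1.70711 vs apothem 0.8 → ∉ W
#3 (-1, 3, -1, 0): internal (-3.12132, 3.12132); octagon support 4.41421 vs apothem 0.8 → ∉ W
#4 (0, -1, -1, -1): internal (0.00000, -0.41421); octagon support 0.41421 vs apothem 0.8 → ∈ W
#5 (-1, 0, -1, -1): internal (-1.70711, 0.29289); octagon support 1.70711 vs apothem 0.8 → ∉ W
#6 (0, 0, 1, 1): internal (0.70711, -0.29289); octagon support 0.70711 vs apothem 0.8 → ∈ W
#7 (0, -1, -1, 1): internal (1.41421, 1.00000); octagon support 1.70711 vs apothem 0.8 → ∉ W
#8 (-1, 0, 1, 1): internal (-0.29289, -0.29289); octagon support 0.41421 vs apothem 0.8 → ∈ W
#9 (-1, -1, 0, -1): internal (-1.00000, -1.41421); octagon support 1.70711 vs apothem 0.8 → ∉ W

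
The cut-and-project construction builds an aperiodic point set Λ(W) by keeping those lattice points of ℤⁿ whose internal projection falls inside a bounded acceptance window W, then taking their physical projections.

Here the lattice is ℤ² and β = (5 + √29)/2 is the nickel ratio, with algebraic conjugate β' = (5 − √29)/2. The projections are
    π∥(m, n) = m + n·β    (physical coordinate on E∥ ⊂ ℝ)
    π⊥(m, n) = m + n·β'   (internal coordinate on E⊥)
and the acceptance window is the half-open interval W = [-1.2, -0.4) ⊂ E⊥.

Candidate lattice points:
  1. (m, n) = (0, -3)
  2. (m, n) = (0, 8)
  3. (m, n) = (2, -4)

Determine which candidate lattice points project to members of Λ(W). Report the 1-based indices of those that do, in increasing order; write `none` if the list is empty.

none

β' = (5−√29)/2 ≈ -0.192582.
[1] lift (0,-3): star map gives 0.577747; window check -1.2 ≤ 0.577747 < -0.4 is false → out
[2] lift (0,8): star map gives -1.540659; window check -1.2 ≤ -1.540659 < -0.4 is false → out
[3] lift (2,-4): star map gives 2.770330; window check -1.2 ≤ 2.770330 < -0.4 is false → out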